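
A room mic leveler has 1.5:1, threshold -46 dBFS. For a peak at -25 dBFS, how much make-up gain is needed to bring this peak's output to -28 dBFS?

Without make-up, output = threshold + overshoot/1.5 = -46 + 14 = -32 dBFS.
Gap to target: 4 dB.

4 dB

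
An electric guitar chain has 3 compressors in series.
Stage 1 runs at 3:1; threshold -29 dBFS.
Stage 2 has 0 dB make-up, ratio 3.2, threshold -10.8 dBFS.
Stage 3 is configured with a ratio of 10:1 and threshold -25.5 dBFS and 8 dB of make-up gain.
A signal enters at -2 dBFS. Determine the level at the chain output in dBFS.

Stage 1: overshoot 27 dB → 27/3 = 9 dB → -20 dBFS.
Stage 2: -20 dBFS ≤ -10.8 dBFS, so stage 2 doesn't engage; output -20 dBFS.
Stage 3: 5.5 dB above -25.5 dBFS, reduced 10:1 to 0.55 dB above → -24.95 dBFS; +8 dB make-up → -16.95 dBFS.

-16.95 dBFS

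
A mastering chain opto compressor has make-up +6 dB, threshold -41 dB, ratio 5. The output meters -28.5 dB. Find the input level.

Stripping the +6 dB make-up gives -34.5 dB at the gain stage.
That's 6.5 dB above the -41 dB threshold.
Input overshoot = R × output overshoot = 32.5 dB → input = -41 + 32.5 = -8.5 dB.

-8.5 dB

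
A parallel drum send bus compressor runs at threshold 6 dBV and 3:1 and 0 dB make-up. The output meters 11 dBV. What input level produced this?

That's 5 dB above the 6 dBV threshold.
Undo the ratio: input overshoot = 5 × 3 = 15 dB, giving input = 21 dBV.

21 dBV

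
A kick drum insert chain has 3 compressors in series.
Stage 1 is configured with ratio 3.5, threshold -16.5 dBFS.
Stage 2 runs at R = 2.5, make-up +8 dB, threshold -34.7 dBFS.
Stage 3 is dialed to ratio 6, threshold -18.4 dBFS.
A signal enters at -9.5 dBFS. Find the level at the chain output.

Stage 1: 7 dB above -16.5 dBFS, reduced 3.5:1 to 2 dB above → -14.5 dBFS.
Stage 2: overshoot 20.2 dB → 20.2/2.5 = 8.08 dB → -26.62 dBFS; +8 dB make-up → -18.62 dBFS.
Stage 3: -18.62 dBFS ≤ -18.4 dBFS, so stage 3 doesn't engage; output -18.62 dBFS.

-18.62 dBFS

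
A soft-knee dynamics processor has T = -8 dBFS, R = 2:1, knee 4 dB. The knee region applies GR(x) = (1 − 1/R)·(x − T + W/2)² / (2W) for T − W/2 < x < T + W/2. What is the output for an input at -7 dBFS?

x − T + W/2 = -7 − (-8) + 2 = 3.
GR = (1 − 1/2) × 3² / 8 = 0.5 × 9 / 8 = 0.5625 dB.
Output = -7 − 0.5625 = -7.5625 dBFS.

-7.5625 dBFS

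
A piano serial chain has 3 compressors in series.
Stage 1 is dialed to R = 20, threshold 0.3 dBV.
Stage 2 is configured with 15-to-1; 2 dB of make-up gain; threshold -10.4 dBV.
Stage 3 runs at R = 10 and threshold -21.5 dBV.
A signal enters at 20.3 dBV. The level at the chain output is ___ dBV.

Stage 1: overshoot 20 dB → 20/20 = 1 dB → 1.3 dBV.
Stage 2: 11.7 dB above -10.4 dBV, reduced 15:1 to 0.78 dB above → -9.62 dBV; +2 dB make-up → -7.62 dBV.
Stage 3: overshoot 13.88 dB → 13.88/10 = 1.388 dB → -20.112 dBV.

-20.112 dBV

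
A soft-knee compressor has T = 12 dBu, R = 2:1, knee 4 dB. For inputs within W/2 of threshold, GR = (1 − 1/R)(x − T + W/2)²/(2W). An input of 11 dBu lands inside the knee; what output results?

x − T + W/2 = 11 − 12 + 2 = 1.
GR = (1 − 1/2) × 1² / 8 = 0.5 × 1 / 8 = 0.0625 dB.
Output = 11 − 0.0625 = 10.9375 dBu.

10.9375 dBu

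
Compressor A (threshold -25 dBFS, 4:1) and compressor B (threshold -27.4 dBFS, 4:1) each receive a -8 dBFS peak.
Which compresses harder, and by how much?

A: overshoot 17 dB → output overshoot 4.25 dB → GR 12.75 dB.
B: overshoot 19.4 dB → output overshoot 4.85 dB → GR 14.55 dB.
B applies 1.8 dB more gain reduction.

B, by 1.8 dB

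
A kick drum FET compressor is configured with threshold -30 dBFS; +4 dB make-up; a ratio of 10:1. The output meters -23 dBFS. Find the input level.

Stripping the +4 dB make-up gives -27 dBFS at the gain stage.
Post-compression overshoot = -27 − (-30) = 3 dB.
Input overshoot = R × output overshoot = 30 dB → input = -30 + 30 = 0 dBFS.

0 dBFS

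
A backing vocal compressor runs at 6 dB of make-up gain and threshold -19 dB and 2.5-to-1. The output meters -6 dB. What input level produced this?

Remove make-up: -6 − 6 = -12 dB.
The compressed level sits -12 − (-19) = 7 dB over threshold.
Input overshoot = R × output overshoot = 17.5 dB → input = -19 + 17.5 = -1.5 dB.

-1.5 dB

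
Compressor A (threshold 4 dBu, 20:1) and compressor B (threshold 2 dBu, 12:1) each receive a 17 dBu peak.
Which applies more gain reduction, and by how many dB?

A: GR = 13 − 13/20 = 12.35 dB.
B: GR = 15 − 15/12 = 13.75 dB.
B applies 1.4 dB more gain reduction.

B, by 1.4 dB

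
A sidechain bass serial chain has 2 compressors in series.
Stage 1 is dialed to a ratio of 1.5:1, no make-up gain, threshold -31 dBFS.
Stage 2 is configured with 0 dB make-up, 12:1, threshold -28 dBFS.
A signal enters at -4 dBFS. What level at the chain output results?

Stage 1: 27 dB above -31 dBFS, reduced 1.5:1 to 18 dB above → -13 dBFS.
Stage 2: overshoot 15 dB → 15/12 = 1.25 dB → -26.75 dBFS.

-26.75 dBFS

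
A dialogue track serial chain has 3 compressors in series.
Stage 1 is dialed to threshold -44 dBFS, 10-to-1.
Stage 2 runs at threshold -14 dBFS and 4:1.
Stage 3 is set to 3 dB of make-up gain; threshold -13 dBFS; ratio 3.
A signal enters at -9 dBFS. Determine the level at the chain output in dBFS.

Stage 1: overshoot 35 dB → 35/10 = 3.5 dB → -40.5 dBFS.
Stage 2: below threshold (-40.5 ≤ -14); passes unchanged; output -40.5 dBFS.
Stage 3: below threshold (-40.5 ≤ -13); passes unchanged; make-up brings it to -37.5 dBFS.

-37.5 dBFS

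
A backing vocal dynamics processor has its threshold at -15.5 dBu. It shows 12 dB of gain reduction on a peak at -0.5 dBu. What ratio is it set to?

5:1

Input overshoot = -0.5 − (-15.5) = 15 dB.
Output overshoot = 15 − 12 = 3 dB.
Ratio = input overshoot / output overshoot = 15 / 3 = 5.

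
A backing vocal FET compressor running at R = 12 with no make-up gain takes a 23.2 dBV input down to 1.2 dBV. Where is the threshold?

Let T be the threshold. Output overshoot = (input overshoot)/R, so 1.2 − T = (23.2 − T)/12.
12·(1.2 − T) = 23.2 − T → 11·T = 14.4 − 23.2 = -8.8.
T = -8.8/11 = -0.8 dBV.

-0.8 dBV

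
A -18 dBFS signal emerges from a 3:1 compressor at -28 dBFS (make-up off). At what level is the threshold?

-33 dBFS

Gain reduction = -18 − (-28) = 10 dB; output overshoot = GR / (R − 1) = 10 / 2 = 5 dB.
Threshold = output − output overshoot = -28 − 5 = -33 dBFS.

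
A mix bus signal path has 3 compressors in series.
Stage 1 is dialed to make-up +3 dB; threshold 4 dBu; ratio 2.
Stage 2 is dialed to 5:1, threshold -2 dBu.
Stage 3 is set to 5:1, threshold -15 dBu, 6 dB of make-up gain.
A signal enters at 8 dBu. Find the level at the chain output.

-5.96 dBu

Stage 1: 4 dB above 4 dBu, reduced 2:1 to 2 dB above → 6 dBu; +3 dB make-up → 9 dBu.
Stage 2: 9 dBu is 11 dB over -2 dBu; at 5:1 that becomes 2.2 dB over, giving 0.2 dBu.
Stage 3: 0.2 dBu is 15.2 dB over -15 dBu; at 5:1 that becomes 3.04 dB over, giving -11.96 dBu; +6 dB make-up → -5.96 dBu.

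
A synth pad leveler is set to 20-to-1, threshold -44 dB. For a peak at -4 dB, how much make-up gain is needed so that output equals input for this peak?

Without make-up, output = threshold + overshoot/20 = -44 + 2 = -42 dB.
Gap to target: 38 dB.

38 dB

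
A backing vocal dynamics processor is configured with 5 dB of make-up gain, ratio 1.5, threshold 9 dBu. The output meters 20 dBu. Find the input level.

18 dBu

Stripping the +5 dB make-up gives 15 dBu at the gain stage.
Post-compression overshoot = 15 − 9 = 6 dB.
Undo the ratio: input overshoot = 6 × 1.5 = 9 dB, giving input = 18 dBu.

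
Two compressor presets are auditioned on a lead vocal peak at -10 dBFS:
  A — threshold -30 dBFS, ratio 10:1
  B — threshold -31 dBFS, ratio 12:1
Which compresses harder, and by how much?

B, by 1.25 dB

A: 20 dB over, compressed to 2 dB over, so 18 dB of GR.
B: 21 dB over, compressed to 1.75 dB over, so 19.25 dB of GR.
Difference: 1.25 dB in favour of B.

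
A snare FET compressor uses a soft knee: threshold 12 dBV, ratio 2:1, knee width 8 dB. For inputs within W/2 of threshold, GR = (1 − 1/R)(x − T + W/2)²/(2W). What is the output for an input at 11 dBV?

x − T + W/2 = 11 − 12 + 4 = 3.
GR = (1 − 1/2) × 3² / 16 = 0.5 × 9 / 16 = 0.28125 dB.
Output = 11 − 0.28125 = 10.71875 dBV.

10.71875 dBV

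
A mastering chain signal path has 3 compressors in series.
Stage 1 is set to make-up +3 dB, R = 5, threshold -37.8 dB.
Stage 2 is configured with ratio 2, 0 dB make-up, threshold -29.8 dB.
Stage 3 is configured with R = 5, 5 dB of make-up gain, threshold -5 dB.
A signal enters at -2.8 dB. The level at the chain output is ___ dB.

-23.8 dB

Stage 1: overshoot 35 dB → 35/5 = 7 dB → -30.8 dB; +3 dB make-up → -27.8 dB.
Stage 2: overshoot 2 dB → 2/2 = 1 dB → -28.8 dB.
Stage 3: below threshold (-28.8 ≤ -5); passes unchanged; make-up brings it to -23.8 dB.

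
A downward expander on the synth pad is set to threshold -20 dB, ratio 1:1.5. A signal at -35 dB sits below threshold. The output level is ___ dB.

-42.5 dB

Below threshold, a 1:1.5 expander applies gain = (1.5−1)×(T − x) of attenuation.
(1.5−1) × 15 = 7.5 dB, so output = -35 − 7.5 = -42.5 dB.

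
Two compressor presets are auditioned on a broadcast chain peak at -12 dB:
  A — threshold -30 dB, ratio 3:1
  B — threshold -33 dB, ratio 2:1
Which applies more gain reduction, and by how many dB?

A: overshoot 18 dB → output overshoot 6 dB → GR 12 dB.
B: overshoot 21 dB → output overshoot 10.5 dB → GR 10.5 dB.
A reduces 1.5 dB more.

A, by 1.5 dB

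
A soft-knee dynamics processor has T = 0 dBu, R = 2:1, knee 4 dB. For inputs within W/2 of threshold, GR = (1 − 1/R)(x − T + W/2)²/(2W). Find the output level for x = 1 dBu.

x − T + W/2 = 1 − 0 + 2 = 3.
GR = (1 − 1/2) × 3² / 8 = 0.5 × 9 / 8 = 0.5625 dB.
Output = 1 − 0.5625 = 0.4375 dBu.

0.4375 dBu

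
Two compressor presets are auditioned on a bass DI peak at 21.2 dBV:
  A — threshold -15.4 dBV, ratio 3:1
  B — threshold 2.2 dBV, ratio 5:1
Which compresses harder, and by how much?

A: 36.6 dB over, compressed to 12.2 dB over, so 24.4 dB of GR.
B: 19 dB over, compressed to 3.8 dB over, so 15.2 dB of GR.
A reduces 9.2 dB more.

A, by 9.2 dB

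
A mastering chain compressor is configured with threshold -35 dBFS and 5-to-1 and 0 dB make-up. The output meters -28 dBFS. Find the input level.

Post-compression overshoot = -28 − (-35) = 7 dB.
Undo the ratio: input overshoot = 7 × 5 = 35 dB, giving input = 0 dBFS.

0 dBFS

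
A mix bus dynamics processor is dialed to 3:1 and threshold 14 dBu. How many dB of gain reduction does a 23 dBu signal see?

Overshoot = 23 − 14 = 9 dB.
At 3:1, output sits 9/3 = 3 dB above threshold.
GR = overshoot in − overshoot out = 9 − 3 = 6 dB.

6 dB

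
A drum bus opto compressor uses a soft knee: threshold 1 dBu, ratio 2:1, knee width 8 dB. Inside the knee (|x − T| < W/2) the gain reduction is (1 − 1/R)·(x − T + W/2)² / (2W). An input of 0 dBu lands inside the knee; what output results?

-0.28125 dBu

x − T + W/2 = 0 − 1 + 4 = 3.
GR = (1 − 1/2) × 3² / 16 = 0.5 × 9 / 16 = 0.28125 dB.
Output = 0 − 0.28125 = -0.28125 dBu.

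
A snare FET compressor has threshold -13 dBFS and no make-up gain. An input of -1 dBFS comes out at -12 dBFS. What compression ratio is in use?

Input overshoot = -1 − (-13) = 12 dB; output overshoot = -12 − (-13) = 1 dB.
Ratio = 12 / 1 = 12.

12:1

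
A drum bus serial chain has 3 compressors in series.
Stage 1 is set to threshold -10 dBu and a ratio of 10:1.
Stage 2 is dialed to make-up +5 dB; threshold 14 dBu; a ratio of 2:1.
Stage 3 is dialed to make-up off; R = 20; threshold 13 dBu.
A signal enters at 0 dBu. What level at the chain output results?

Stage 1: 10 dB above -10 dBu, reduced 10:1 to 1 dB above → -9 dBu.
Stage 2: -9 dBu is at or below the 14 dBu threshold — no compression; make-up brings it to -4 dBu.
Stage 3: -4 dBu is at or below the 13 dBu threshold — no compression; output -4 dBu.

-4 dBu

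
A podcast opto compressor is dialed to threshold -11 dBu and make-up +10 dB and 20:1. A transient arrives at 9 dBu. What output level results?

Overshoot: 9 − (-11) = 20 dB.
The 20 dB excess becomes 1 dB after 20:1 reduction.
So the level is -11 + 1 = -10 dBu; make-up adds 10 dB, giving 0 dBu.

0 dBu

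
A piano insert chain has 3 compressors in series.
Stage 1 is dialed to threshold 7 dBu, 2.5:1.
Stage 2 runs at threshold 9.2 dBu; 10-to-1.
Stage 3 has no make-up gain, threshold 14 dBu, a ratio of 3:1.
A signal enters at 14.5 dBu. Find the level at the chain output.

9.28 dBu

Stage 1: 14.5 dBu is 7.5 dB over 7 dBu; at 2.5:1 that becomes 3 dB over, giving 10 dBu.
Stage 2: overshoot 0.8 dB → 0.8/10 = 0.08 dB → 9.28 dBu.
Stage 3: 9.28 dBu is at or below the 14 dBu threshold — no compression; output 9.28 dBu.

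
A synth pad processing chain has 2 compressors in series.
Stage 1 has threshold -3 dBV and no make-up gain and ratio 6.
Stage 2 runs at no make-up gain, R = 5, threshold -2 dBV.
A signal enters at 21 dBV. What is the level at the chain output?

-1.4 dBV

Stage 1: 21 dBV is 24 dB over -3 dBV; at 6:1 that becomes 4 dB over, giving 1 dBV.
Stage 2: 1 dBV is 3 dB over -2 dBV; at 5:1 that becomes 0.6 dB over, giving -1.4 dBV.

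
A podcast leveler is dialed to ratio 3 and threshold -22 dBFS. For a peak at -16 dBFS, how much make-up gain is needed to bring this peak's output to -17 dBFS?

3 dB

The peak compresses to -22 + 6/3 = -20 dBFS.
To reach -17 dBFS requires -17 − (-20) = 3 dB of make-up.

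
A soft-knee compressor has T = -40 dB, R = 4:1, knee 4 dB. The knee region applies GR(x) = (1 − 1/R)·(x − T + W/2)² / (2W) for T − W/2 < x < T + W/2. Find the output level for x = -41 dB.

x − T + W/2 = -41 − (-40) + 2 = 1.
GR = (1 − 1/4) × 1² / 8 = 0.75 × 1 / 8 = 0.09375 dB.
Output = -41 − 0.09375 = -41.09375 dB.

-41.09375 dB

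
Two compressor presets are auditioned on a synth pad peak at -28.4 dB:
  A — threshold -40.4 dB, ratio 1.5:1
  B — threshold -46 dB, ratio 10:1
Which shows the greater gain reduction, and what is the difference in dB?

B, by 11.84 dB

A: GR = 12 − 12/1.5 = 4 dB.
B: GR = 17.6 − 17.6/10 = 15.84 dB.
B reduces 11.84 dB more.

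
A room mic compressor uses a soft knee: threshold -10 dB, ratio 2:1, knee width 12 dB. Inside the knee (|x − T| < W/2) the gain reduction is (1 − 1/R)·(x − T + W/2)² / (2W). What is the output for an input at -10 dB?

x − T + W/2 = -10 − (-10) + 6 = 6.
GR = (1 − 1/2) × 6² / 24 = 0.5 × 36 / 24 = 0.75 dB.
Output = -10 − 0.75 = -10.75 dB.

-10.75 dB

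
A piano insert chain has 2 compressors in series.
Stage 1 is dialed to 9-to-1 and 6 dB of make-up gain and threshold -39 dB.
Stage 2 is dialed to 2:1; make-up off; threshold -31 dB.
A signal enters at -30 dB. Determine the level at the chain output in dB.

Stage 1: overshoot 9 dB → 9/9 = 1 dB → -38 dB; +6 dB make-up → -32 dB.
Stage 2: -32 dB is at or below the -31 dB threshold — no compression; output -32 dB.

-32 dB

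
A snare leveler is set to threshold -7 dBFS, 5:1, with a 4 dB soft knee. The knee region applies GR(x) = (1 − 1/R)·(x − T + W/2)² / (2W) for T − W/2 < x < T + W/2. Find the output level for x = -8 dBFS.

-8.1 dBFS

x − T + W/2 = -8 − (-7) + 2 = 1.
GR = (1 − 1/5) × 1² / 8 = 0.8 × 1 / 8 = 0.1 dB.
Output = -8 − 0.1 = -8.1 dBFS.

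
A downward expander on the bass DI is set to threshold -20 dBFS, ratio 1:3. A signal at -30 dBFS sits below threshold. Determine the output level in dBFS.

-50 dBFS

Undershoot = (-20) − (-30) = 10 dB.
At 1:3, that expands to 30 dB under threshold.
Output = -20 − 30 = -50 dBFS.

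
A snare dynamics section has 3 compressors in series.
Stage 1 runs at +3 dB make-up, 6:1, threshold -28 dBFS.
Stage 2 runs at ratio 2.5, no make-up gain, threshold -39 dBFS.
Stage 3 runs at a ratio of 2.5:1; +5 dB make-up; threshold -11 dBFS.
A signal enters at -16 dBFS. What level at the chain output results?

Stage 1: overshoot 12 dB → 12/6 = 2 dB → -26 dBFS; +3 dB make-up → -23 dBFS.
Stage 2: 16 dB above -39 dBFS, reduced 2.5:1 to 6.4 dB above → -32.6 dBFS.
Stage 3: below threshold (-32.6 ≤ -11); passes unchanged; make-up brings it to -27.6 dBFS.

-27.6 dBFS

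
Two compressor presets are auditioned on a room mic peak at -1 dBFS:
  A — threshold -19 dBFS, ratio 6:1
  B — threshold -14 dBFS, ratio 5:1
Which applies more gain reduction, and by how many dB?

A, by 4.6 dB

A: overshoot 18 dB → output overshoot 3 dB → GR 15 dB.
B: overshoot 13 dB → output overshoot 2.6 dB → GR 10.4 dB.
A reduces 4.6 dB more.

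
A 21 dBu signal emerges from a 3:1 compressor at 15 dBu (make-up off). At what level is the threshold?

Gain reduction = 21 − 15 = 6 dB; output overshoot = GR / (R − 1) = 6 / 2 = 3 dB.
Threshold = output − output overshoot = 15 − 3 = 12 dBu.

12 dBu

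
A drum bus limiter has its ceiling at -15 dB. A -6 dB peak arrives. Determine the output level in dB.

-15 dB

The limiter clamps the peak to its -15 dB ceiling.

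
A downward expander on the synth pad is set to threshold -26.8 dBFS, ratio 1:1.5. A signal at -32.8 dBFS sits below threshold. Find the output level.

-35.8 dBFS

Below threshold, a 1:1.5 expander applies gain = (1.5−1)×(T − x) of attenuation.
(1.5−1) × 6 = 3 dB, so output = -32.8 − 3 = -35.8 dBFS.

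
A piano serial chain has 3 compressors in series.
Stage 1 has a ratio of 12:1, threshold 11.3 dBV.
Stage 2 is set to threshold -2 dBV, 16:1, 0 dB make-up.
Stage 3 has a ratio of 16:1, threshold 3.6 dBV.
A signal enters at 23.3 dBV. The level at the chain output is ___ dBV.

-1.10625 dBV

Stage 1: 12 dB above 11.3 dBV, reduced 12:1 to 1 dB above → 12.3 dBV.
Stage 2: 14.3 dB above -2 dBV, reduced 16:1 to 0.89375 dB above → -1.10625 dBV.
Stage 3: -1.10625 dBV is at or below the 3.6 dBV threshold — no compression; output -1.10625 dBV.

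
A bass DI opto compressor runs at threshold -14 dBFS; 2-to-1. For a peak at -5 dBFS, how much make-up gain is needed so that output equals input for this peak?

The peak compresses to -14 + 9/2 = -9.5 dBFS.
To reach -5 dBFS requires -5 − (-9.5) = 4.5 dB of make-up.

4.5 dB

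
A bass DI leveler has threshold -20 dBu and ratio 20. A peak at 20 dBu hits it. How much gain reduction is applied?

38 dB

Overshoot = 20 − (-20) = 40 dB.
After 20:1 compression the overshoot becomes 40/20 = 2 dB.
So the signal is attenuated by 40 − 2 = 38 dB.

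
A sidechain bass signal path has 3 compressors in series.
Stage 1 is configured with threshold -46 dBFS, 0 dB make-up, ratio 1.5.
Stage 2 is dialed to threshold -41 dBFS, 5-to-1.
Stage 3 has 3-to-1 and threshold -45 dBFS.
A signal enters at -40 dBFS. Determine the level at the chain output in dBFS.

Stage 1: 6 dB above -46 dBFS, reduced 1.5:1 to 4 dB above → -42 dBFS.
Stage 2: -42 dBFS is at or below the -41 dBFS threshold — no compression; output -42 dBFS.
Stage 3: 3 dB above -45 dBFS, reduced 3:1 to 1 dB above → -44 dBFS.

-44 dBFS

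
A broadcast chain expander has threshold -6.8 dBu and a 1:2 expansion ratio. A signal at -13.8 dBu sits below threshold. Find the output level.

The input is 7 dB below the -6.8 dBu threshold.
A 1:2 expander multiplies undershoot by 2: 7 × 2 = 14 dB below threshold.
Output = -6.8 − 14 = -20.8 dBu.

-20.8 dBu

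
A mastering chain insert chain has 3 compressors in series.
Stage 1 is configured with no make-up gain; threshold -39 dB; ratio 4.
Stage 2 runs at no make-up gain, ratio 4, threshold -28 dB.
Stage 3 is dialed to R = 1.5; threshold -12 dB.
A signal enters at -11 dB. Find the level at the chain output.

Stage 1: 28 dB above -39 dB, reduced 4:1 to 7 dB above → -32 dB.
Stage 2: -32 dB is at or below the -28 dB threshold — no compression; output -32 dB.
Stage 3: -32 dB is at or below the -12 dB threshold — no compression; output -32 dB.

-32 dB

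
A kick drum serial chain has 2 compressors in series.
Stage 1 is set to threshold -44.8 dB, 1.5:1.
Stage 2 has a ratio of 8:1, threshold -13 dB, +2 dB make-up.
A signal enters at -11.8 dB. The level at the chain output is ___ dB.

-20.8 dB

Stage 1: 33 dB above -44.8 dB, reduced 1.5:1 to 22 dB above → -22.8 dB.
Stage 2: below threshold (-22.8 ≤ -13); passes unchanged; make-up brings it to -20.8 dB.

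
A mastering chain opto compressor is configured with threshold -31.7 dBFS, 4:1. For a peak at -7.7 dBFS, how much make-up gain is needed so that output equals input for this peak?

The peak compresses to -31.7 + 24/4 = -25.7 dBFS.
To reach -7.7 dBFS requires -7.7 − (-25.7) = 18 dB of make-up.

18 dB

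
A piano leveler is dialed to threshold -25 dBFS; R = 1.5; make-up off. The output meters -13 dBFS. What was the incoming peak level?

Post-compression overshoot = -13 − (-25) = 12 dB.
Input overshoot = R × output overshoot = 18 dB → input = -25 + 18 = -7 dBFS.

-7 dBFS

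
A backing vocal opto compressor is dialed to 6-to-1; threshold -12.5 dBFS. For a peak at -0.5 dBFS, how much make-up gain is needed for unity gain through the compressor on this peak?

Overshoot 12 dB → 12/6 = 2 dB after compression, so the compressed level is -12.5 + 2 = -10.5 dBFS.
Make-up = target − compressed = -0.5 − (-10.5) = 10 dB.

10 dB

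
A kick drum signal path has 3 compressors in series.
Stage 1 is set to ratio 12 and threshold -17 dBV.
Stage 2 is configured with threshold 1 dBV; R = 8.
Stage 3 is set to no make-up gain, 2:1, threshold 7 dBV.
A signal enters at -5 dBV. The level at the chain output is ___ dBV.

Stage 1: overshoot 12 dB → 12/12 = 1 dB → -16 dBV.
Stage 2: -16 dBV is at or below the 1 dBV threshold — no compression; output -16 dBV.
Stage 3: -16 dBV is at or below the 7 dBV threshold — no compression; output -16 dBV.

-16 dBV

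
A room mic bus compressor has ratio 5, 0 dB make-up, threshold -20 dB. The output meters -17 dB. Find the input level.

The compressed level sits -17 − (-20) = 3 dB over threshold.
Input overshoot = R × output overshoot = 15 dB → input = -20 + 15 = -5 dB.

-5 dB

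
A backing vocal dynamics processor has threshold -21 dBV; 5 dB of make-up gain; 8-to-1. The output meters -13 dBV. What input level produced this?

Remove make-up: -13 − 5 = -18 dBV.
The compressed level sits -18 − (-21) = 3 dB over threshold.
Before 8:1 compression the overshoot was 3 × 8 = 24 dB, so input = -21 + 24 = 3 dBV.

3 dBV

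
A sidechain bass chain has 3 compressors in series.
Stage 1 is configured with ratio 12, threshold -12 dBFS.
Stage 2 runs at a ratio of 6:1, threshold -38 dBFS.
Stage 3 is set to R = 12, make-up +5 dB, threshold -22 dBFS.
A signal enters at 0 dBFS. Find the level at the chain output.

Stage 1: overshoot 12 dB → 12/12 = 1 dB → -11 dBFS.
Stage 2: 27 dB above -38 dBFS, reduced 6:1 to 4.5 dB above → -33.5 dBFS.
Stage 3: -33.5 dBFS ≤ -22 dBFS, so stage 3 doesn't engage; make-up brings it to -28.5 dBFS.

-28.5 dBFS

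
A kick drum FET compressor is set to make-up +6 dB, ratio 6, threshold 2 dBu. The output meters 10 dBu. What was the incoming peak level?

14 dBu

Remove make-up: 10 − 6 = 4 dBu.
Post-compression overshoot = 4 − 2 = 2 dB.
Undo the ratio: input overshoot = 2 × 6 = 12 dB, giving input = 14 dBu.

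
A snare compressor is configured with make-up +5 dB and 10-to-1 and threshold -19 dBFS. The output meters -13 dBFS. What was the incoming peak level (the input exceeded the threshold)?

Before make-up, the level was -13 − 5 = -18 dBFS.
That's 1 dB above the -19 dBFS threshold.
Undo the ratio: input overshoot = 1 × 10 = 10 dB, giving input = -9 dBFS.

-9 dBFS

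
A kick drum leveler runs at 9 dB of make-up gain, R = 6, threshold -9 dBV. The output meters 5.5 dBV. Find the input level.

Stripping the +9 dB make-up gives -3.5 dBV at the gain stage.
That's 5.5 dB above the -9 dBV threshold.
Input overshoot = R × output overshoot = 33 dB → input = -9 + 33 = 24 dBV.

24 dBV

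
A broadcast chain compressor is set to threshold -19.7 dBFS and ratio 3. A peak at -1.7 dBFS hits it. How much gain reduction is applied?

-1.7 dBFS exceeds the threshold by 18 dB.
After 3:1 compression the overshoot becomes 18/3 = 6 dB.
GR = overshoot in − overshoot out = 18 − 6 = 12 dB.

12 dB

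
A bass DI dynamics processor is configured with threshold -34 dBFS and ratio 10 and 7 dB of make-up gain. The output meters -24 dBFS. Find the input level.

-4 dBFS

Remove make-up: -24 − 7 = -31 dBFS.
That's 3 dB above the -34 dBFS threshold.
Undo the ratio: input overshoot = 3 × 10 = 30 dB, giving input = -4 dBFS.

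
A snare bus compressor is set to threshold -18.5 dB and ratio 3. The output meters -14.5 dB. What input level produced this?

Post-compression overshoot = -14.5 − (-18.5) = 4 dB.
Undo the ratio: input overshoot = 4 × 3 = 12 dB, giving input = -6.5 dB.

-6.5 dB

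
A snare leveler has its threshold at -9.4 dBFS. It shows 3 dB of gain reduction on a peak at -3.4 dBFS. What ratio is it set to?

2:1

Input overshoot = -3.4 − (-9.4) = 6 dB.
Output overshoot = 6 − 3 = 3 dB.
Ratio = input overshoot / output overshoot = 6 / 3 = 2.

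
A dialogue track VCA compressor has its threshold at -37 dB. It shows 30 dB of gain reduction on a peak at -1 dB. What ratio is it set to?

Input overshoot = -1 − (-37) = 36 dB.
Output overshoot = 36 − 30 = 6 dB.
Ratio = input overshoot / output overshoot = 36 / 6 = 6.

6:1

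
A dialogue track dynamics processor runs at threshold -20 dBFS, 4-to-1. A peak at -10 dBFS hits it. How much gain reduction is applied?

7.5 dB

-10 dBFS exceeds the threshold by 10 dB.
A 4:1 ratio leaves 2.5 dB of that excess.
GR = overshoot in − overshoot out = 10 − 2.5 = 7.5 dB.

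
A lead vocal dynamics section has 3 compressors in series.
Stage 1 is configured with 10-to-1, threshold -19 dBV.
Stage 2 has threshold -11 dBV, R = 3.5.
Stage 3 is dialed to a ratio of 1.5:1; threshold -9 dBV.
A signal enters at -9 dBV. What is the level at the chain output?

-18 dBV

Stage 1: -9 dBV is 10 dB over -19 dBV; at 10:1 that becomes 1 dB over, giving -18 dBV.
Stage 2: -18 dBV ≤ -11 dBV, so stage 2 doesn't engage; output -18 dBV.
Stage 3: -18 dBV ≤ -9 dBV, so stage 3 doesn't engage; output -18 dBV.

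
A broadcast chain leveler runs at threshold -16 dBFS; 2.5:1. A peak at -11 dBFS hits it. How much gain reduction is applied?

Overshoot = -11 − (-16) = 5 dB.
A 2.5:1 ratio leaves 2 dB of that excess.
So the signal is attenuated by 5 − 2 = 3 dB.

3 dB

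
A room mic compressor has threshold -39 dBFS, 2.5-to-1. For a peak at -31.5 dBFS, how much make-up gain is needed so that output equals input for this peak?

4.5 dB

Overshoot 7.5 dB → 7.5/2.5 = 3 dB after compression, so the compressed level is -39 + 3 = -36 dBFS.
Make-up = target − compressed = -31.5 − (-36) = 4.5 dB.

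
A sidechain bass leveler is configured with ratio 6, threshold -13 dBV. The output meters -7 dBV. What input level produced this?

23 dBV

Post-compression overshoot = -7 − (-13) = 6 dB.
Before 6:1 compression the overshoot was 6 × 6 = 36 dB, so input = -13 + 36 = 23 dBV.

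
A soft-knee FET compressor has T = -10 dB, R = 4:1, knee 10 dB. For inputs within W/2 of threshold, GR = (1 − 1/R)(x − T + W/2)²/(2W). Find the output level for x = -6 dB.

x − T + W/2 = -6 − (-10) + 5 = 9.
GR = (1 − 1/4) × 9² / 20 = 0.75 × 81 / 20 = 3.0375 dB.
Output = -6 − 3.0375 = -9.0375 dB.

-9.0375 dB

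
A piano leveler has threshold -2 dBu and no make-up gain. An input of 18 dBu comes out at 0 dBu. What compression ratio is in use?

Input overshoot = 18 − (-2) = 20 dB; output overshoot = 0 − (-2) = 2 dB.
Ratio = 20 / 2 = 10.

10:1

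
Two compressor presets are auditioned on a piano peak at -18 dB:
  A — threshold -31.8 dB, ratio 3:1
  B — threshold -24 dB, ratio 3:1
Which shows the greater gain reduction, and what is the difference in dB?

A: overshoot 13.8 dB → output overshoot 4.6 dB → GR 9.2 dB.
B: overshoot 6 dB → output overshoot 2 dB → GR 4 dB.
A reduces 5.2 dB more.

A, by 5.2 dB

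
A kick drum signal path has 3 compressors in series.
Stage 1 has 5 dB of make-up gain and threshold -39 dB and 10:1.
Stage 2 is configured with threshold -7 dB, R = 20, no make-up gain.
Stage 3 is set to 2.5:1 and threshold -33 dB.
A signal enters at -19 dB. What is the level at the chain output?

Stage 1: overshoot 20 dB → 20/10 = 2 dB → -37 dB; +5 dB make-up → -32 dB.
Stage 2: -32 dB is at or below the -7 dB threshold — no compression; output -32 dB.
Stage 3: -32 dB is 1 dB over -33 dB; at 2.5:1 that becomes 0.4 dB over, giving -32.6 dB.

-32.6 dB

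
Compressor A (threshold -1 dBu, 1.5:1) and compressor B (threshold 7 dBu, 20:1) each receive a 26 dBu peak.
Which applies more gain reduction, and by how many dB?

B, by 9.05 dB

A: overshoot 27 dB → output overshoot 18 dB → GR 9 dB.
B: overshoot 19 dB → output overshoot 0.95 dB → GR 18.05 dB.
Difference: 9.05 dB in favour of B.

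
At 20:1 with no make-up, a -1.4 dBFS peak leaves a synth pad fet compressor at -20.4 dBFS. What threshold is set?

Input is 20 dB above T (since output overshoot × R = input overshoot: (-20.4 − T)·20 = -1.4 − T gives T = -21.4 dBFS).
Check: -21.4 + (-1.4 − (-21.4))/20 = -21.4 + 1 = -20.4 dBFS. ✓

-21.4 dBFS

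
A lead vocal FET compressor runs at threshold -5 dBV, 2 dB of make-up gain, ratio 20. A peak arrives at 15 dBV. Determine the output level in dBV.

-2 dBV

The input is 20 dB above the -5 dBV threshold.
20:1 compression reduces that to 20/20 = 1 dB over.
That puts the output at -4 dBV; make-up adds 2 dB, giving -2 dBV.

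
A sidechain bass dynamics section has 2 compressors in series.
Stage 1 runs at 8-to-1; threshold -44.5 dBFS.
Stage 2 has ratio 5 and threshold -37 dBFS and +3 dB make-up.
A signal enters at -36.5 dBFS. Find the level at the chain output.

Stage 1: 8 dB above -44.5 dBFS, reduced 8:1 to 1 dB above → -43.5 dBFS.
Stage 2: -43.5 dBFS is at or below the -37 dBFS threshold — no compression; make-up brings it to -40.5 dBFS.

-40.5 dBFS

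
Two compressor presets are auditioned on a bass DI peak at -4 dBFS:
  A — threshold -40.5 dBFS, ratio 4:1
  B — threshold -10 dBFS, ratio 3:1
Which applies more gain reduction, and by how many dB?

A, by 23.375 dB

A: GR = 36.5 − 36.5/4 = 27.375 dB.
B: GR = 6 − 6/3 = 4 dB.
A applies 23.375 dB more gain reduction.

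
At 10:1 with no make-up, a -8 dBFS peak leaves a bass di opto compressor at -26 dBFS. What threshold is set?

Input is 20 dB above T (since output overshoot × R = input overshoot: (-26 − T)·10 = -8 − T gives T = -28 dBFS).
Check: -28 + (-8 − (-28))/10 = -28 + 2 = -26 dBFS. ✓

-28 dBFS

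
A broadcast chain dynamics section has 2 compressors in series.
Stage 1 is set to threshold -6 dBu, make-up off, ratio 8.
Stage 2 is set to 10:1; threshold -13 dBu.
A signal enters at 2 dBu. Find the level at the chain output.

Stage 1: 8 dB above -6 dBu, reduced 8:1 to 1 dB above → -5 dBu.
Stage 2: 8 dB above -13 dBu, reduced 10:1 to 0.8 dB above → -12.2 dBu.

-12.2 dBu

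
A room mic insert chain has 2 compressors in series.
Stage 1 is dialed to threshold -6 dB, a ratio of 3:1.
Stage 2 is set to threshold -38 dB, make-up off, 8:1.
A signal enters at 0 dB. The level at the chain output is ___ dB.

Stage 1: 6 dB above -6 dB, reduced 3:1 to 2 dB above → -4 dB.
Stage 2: -4 dB is 34 dB over -38 dB; at 8:1 that becomes 4.25 dB over, giving -33.75 dB.

-33.75 dB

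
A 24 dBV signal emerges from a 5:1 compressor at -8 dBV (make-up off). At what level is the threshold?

Let T be the threshold. Output overshoot = (input overshoot)/R, so -8 − T = (24 − T)/5.
5·(-8 − T) = 24 − T → 4·T = -40 − 24 = -64.
T = -64/4 = -16 dBV.

-16 dBV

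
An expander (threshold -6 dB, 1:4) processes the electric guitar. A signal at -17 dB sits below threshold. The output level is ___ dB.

-50 dB

The input is 11 dB below the -6 dB threshold.
A 1:4 expander multiplies undershoot by 4: 11 × 4 = 44 dB below threshold.
Output = -6 − 44 = -50 dB.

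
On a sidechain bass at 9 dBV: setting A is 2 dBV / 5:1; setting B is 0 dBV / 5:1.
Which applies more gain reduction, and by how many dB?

A: GR = 7 − 7/5 = 5.6 dB.
B: GR = 9 − 9/5 = 7.2 dB.
B reduces 1.6 dB more.

B, by 1.6 dB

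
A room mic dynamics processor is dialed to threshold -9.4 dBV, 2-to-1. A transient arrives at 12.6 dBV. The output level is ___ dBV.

12.6 dBV sits 22 dB over threshold.
2:1 compression reduces that to 22/2 = 11 dB over.
That puts the output at 1.6 dBV.

1.6 dBV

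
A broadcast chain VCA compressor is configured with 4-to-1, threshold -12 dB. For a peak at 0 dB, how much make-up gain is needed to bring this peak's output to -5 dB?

4 dB

Without make-up, output = threshold + overshoot/4 = -12 + 3 = -9 dB.
Gap to target: 4 dB.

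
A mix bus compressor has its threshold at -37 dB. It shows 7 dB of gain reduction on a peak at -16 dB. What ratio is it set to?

Input overshoot = -16 − (-37) = 21 dB.
Output overshoot = 21 − 7 = 14 dB.
Ratio = input overshoot / output overshoot = 21 / 14 = 1.5.

1.5:1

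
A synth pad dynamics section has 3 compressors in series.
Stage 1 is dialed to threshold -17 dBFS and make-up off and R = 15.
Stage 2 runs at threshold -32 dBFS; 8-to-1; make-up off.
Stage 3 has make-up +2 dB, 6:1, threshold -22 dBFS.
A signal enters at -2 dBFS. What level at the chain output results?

Stage 1: 15 dB above -17 dBFS, reduced 15:1 to 1 dB above → -16 dBFS.
Stage 2: -16 dBFS is 16 dB over -32 dBFS; at 8:1 that becomes 2 dB over, giving -30 dBFS.
Stage 3: -30 dBFS ≤ -22 dBFS, so stage 3 doesn't engage; make-up brings it to -28 dBFS.

-28 dBFS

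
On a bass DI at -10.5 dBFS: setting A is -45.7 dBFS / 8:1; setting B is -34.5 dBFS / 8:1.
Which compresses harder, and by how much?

A, by 9.8 dB

A: GR = 35.2 − 35.2/8 = 30.8 dB.
B: GR = 24 − 24/8 = 21 dB.
A reduces 9.8 dB more.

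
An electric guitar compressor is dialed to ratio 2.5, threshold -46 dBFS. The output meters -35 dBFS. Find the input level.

The compressed level sits -35 − (-46) = 11 dB over threshold.
Input overshoot = R × output overshoot = 27.5 dB → input = -46 + 27.5 = -18.5 dBFS.

-18.5 dBFS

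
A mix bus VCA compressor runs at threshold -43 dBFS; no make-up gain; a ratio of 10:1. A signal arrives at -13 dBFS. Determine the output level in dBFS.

-40 dBFS

-13 dBFS sits 30 dB over threshold.
The 30 dB excess becomes 3 dB after 10:1 reduction.
Output = -43 + 3 = -40 dBFS.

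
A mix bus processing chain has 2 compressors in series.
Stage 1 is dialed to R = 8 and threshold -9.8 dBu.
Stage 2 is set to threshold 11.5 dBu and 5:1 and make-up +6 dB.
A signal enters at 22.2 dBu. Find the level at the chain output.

0.2 dBu

Stage 1: overshoot 32 dB → 32/8 = 4 dB → -5.8 dBu.
Stage 2: below threshold (-5.8 ≤ 11.5); passes unchanged; make-up brings it to 0.2 dBu.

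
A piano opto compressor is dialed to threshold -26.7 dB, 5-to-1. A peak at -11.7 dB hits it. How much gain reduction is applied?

12 dB

Overshoot = -11.7 − (-26.7) = 15 dB.
At 5:1, output sits 15/5 = 3 dB above threshold.
Gain reduction = 15 − 3 = 12 dB.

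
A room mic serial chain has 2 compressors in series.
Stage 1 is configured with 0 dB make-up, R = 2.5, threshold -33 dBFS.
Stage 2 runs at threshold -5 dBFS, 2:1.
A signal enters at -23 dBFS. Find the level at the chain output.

-29 dBFS

Stage 1: -23 dBFS is 10 dB over -33 dBFS; at 2.5:1 that becomes 4 dB over, giving -29 dBFS.
Stage 2: below threshold (-29 ≤ -5); passes unchanged; output -29 dBFS.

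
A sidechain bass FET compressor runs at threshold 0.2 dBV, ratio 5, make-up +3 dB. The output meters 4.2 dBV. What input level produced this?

5.2 dBV

Before make-up, the level was 4.2 − 3 = 1.2 dBV.
That's 1 dB above the 0.2 dBV threshold.
Before 5:1 compression the overshoot was 1 × 5 = 5 dB, so input = 0.2 + 5 = 5.2 dBV.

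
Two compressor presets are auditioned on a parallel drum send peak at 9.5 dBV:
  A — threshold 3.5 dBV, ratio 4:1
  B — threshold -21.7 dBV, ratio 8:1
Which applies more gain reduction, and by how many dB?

A: 6 dB over, compressed to 1.5 dB over, so 4.5 dB of GR.
B: 31.2 dB over, compressed to 3.9 dB over, so 27.3 dB of GR.
Difference: 22.8 dB in favour of B.

B, by 22.8 dB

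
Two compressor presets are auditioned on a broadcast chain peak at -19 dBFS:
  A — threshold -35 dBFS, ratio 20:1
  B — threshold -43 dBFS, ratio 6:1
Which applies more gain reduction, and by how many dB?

B, by 4.8 dB

A: 16 dB over, compressed to 0.8 dB over, so 15.2 dB of GR.
B: 24 dB over, compressed to 4 dB over, so 20 dB of GR.
Difference: 4.8 dB in favour of B.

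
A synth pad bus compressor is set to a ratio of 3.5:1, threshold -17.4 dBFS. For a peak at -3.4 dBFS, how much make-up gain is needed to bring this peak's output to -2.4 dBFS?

Overshoot 14 dB → 14/3.5 = 4 dB after compression, so the compressed level is -17.4 + 4 = -13.4 dBFS.
Make-up = target − compressed = -2.4 − (-13.4) = 11 dB.

11 dB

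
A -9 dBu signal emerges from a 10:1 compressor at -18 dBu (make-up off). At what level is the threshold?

-19 dBu

Input is 10 dB above T (since output overshoot × R = input overshoot: (-18 − T)·10 = -9 − T gives T = -19 dBu).
Check: -19 + (-9 − (-19))/10 = -19 + 1 = -18 dBu. ✓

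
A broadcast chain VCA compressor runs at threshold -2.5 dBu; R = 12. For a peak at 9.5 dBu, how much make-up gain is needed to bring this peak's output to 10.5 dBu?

12 dB

Without make-up, output = threshold + overshoot/12 = -2.5 + 1 = -1.5 dBu.
Gap to target: 12 dB.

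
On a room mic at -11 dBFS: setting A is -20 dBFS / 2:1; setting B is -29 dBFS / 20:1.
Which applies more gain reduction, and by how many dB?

B, by 12.6 dB

A: GR = 9 − 9/2 = 4.5 dB.
B: GR = 18 − 18/20 = 17.1 dB.
B reduces 12.6 dB more.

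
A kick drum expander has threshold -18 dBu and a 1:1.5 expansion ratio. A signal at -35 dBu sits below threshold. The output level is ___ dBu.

Undershoot = (-18) − (-35) = 17 dB.
At 1:1.5, that expands to 25.5 dB under threshold.
Output = -18 − 25.5 = -43.5 dBu.

-43.5 dBu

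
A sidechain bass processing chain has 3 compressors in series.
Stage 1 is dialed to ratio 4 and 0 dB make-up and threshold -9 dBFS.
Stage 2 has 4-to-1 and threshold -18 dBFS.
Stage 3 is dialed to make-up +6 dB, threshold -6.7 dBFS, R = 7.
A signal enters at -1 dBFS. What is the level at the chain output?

Stage 1: -1 dBFS is 8 dB over -9 dBFS; at 4:1 that becomes 2 dB over, giving -7 dBFS.
Stage 2: -7 dBFS is 11 dB over -18 dBFS; at 4:1 that becomes 2.75 dB over, giving -15.25 dBFS.
Stage 3: -15.25 dBFS is at or below the -6.7 dBFS threshold — no compression; make-up brings it to -9.25 dBFS.

-9.25 dBFS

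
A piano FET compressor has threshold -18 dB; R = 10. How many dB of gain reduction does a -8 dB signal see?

-8 dB exceeds the threshold by 10 dB.
After 10:1 compression the overshoot becomes 10/10 = 1 dB.
Gain reduction = 10 − 1 = 9 dB.

9 dB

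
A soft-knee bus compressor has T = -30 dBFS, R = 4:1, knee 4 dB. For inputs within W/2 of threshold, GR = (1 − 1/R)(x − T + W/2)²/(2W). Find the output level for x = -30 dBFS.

-30.375 dBFS

x − T + W/2 = -30 − (-30) + 2 = 2.
GR = (1 − 1/4) × 2² / 8 = 0.75 × 4 / 8 = 0.375 dB.
Output = -30 − 0.375 = -30.375 dBFS.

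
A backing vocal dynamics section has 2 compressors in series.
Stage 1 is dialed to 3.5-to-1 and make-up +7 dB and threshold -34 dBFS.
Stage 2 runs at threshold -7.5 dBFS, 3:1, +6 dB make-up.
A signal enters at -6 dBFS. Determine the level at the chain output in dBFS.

Stage 1: -6 dBFS is 28 dB over -34 dBFS; at 3.5:1 that becomes 8 dB over, giving -26 dBFS; +7 dB make-up → -19 dBFS.
Stage 2: -19 dBFS is at or below the -7.5 dBFS threshold — no compression; make-up brings it to -13 dBFS.

-13 dBFS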